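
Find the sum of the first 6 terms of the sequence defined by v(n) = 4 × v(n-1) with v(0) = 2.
Computing the sequence terms: 2, 8, 32, 128, 512, 2048
Adding these values together:

2730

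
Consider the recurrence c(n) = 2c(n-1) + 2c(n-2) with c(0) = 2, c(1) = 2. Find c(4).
Computing the sequence terms:
2, 2, 8, 20, 56

56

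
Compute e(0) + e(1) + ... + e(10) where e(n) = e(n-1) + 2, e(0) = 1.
Computing the sequence terms: 1, 3, 5, 7, 9, 11, 13, 15, 17, 19, 21
Adding these values together:

121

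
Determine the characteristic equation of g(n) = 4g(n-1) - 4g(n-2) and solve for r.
Substitute g(n) = rⁿ and divide through by rⁿ⁻²: r² - 4r + 4 = 0
Factor: (r - 2)² = 0, so r = 2 (double root).
General solution: g(n) = (A + Bn)·2ⁿ

Characteristic: r² - 4r + 4 = 0, Roots: r = 2 (double root)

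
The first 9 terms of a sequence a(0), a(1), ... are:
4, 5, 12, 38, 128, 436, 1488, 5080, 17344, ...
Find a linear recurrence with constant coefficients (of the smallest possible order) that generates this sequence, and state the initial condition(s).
Look for the lowest-order linear relation among consecutive terms.
Observation: a(n) - 4·a(n-1) - (-2)·a(n-2) = 0 holds for the shown terms, and no order-1 relation a(n) = α·a(n-1) + β fits.
Check at n=3: 4·12 + (-2)·5 = 38. ✓

a(n) = 4a(n-1) - 2a(n-2), a(0) = 4, a(1) = 5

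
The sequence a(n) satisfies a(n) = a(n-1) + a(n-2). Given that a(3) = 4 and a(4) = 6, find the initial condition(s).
Work backwards using a(k) = a(k+2) - a(k+1):
a(2) = a(4) - a(3) = 6 - 4 = 2
a(1) = a(3) - a(2) = 4 - 2 = 2
a(0) = a(2) - a(1) = 2 - 2 = 0

a(0) = 0, a(1) = 2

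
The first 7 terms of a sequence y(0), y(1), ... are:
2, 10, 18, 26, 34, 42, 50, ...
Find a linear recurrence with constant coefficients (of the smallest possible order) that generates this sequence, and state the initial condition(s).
Look for the lowest-order linear relation among consecutive terms.
Observation: consecutive differences are constant (= 8).
Check at n=2: 1·10 + 8 = 18. ✓

y(n) = y(n-1) + 8, y(0) = 2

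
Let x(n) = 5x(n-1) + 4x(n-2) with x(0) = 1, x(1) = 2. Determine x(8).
Computing the sequence terms:
1, 2, 14, 78, 446, 2542, 14494, 82638, 471166

471166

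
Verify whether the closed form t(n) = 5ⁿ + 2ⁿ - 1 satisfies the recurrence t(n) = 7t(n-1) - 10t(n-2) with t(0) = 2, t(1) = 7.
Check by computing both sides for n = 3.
From the recurrence with t(0) = 2, t(1) = 7:
  t(0) = 2, t(1) = 7, t(2) = 29, t(3) = 133
  so the recurrence gives t(3) = 133.
From the proposed closed form t(n) = 5ⁿ + 2ⁿ - 1:
  t(3) = 132.
The recurrence gives 133 but the closed form gives 132, so the closed form does not satisfy the recurrence.

No, the closed form is incorrect.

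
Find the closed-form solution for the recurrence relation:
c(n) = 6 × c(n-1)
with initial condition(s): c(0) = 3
Recurrence: c(n) = 6 × c(n-1), initial: c(0) = 3.
Each term is 6 times the previous, so this is geometric with ratio 6. After n steps: c(n) = c(0)·6ⁿ = 3·6ⁿ.

c(n) = 3·6ⁿ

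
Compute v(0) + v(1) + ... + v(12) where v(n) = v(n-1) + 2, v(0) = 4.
Computing the sequence terms: 4, 6, 8, 10, 12, 14, 16, 18, 20, 22, 24, 26, 28
Adding these values together:

208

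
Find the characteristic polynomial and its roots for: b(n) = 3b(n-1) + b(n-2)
Substitute b(n) = rⁿ and divide through by rⁿ⁻²: r² - 3r - 1 = 0
Discriminant: 3² + 4·1 = 13, not a perfect square, so by the quadratic formula r = (3 ± √13)/2.
General solution: b(n) = A·r₁ⁿ + B·r₂ⁿ where r₁,r₂ = (3 ± √13)/2

Characteristic: r² - 3r - 1 = 0, Roots: r = (3 ± √13)/2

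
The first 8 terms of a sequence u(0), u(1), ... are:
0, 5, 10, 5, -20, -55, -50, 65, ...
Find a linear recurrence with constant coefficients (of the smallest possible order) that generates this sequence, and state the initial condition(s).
Look for the lowest-order linear relation among consecutive terms.
Observation: u(n) - 2·u(n-1) - (-3)·u(n-2) = 0 holds for the shown terms, and no order-1 relation u(n) = α·u(n-1) + β fits.
Check at n=3: 2·10 + (-3)·5 = 5. ✓

u(n) = 2u(n-1) - 3u(n-2), u(0) = 0, u(1) = 5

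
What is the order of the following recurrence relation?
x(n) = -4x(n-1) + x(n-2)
The order is the largest lag k for which x(n-k) appears. Here the deepest term is x(n-2), so the order is 2.

Order 2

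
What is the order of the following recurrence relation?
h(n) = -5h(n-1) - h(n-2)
The order is the largest lag k for which h(n-k) appears. Here the deepest term is h(n-2), so the order is 2.

Order 2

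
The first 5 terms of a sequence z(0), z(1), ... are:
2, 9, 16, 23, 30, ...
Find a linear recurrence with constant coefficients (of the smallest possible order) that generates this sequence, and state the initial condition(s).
Look for the lowest-order linear relation among consecutive terms.
Observation: consecutive differences are constant (= 7).
Check at n=2: 1·9 + 7 = 16. ✓

z(n) = z(n-1) + 7, z(0) = 2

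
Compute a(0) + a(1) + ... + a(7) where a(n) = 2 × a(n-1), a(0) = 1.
Computing the sequence terms: 1, 2, 4, 8, 16, 32, 64, 128
Adding these values together:

255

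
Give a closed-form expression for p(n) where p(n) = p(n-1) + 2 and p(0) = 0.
Recurrence: p(n) = p(n-1) + 2, initial: p(0) = 0.
Each step adds 2, so p(n) = p(0) + 2n = 2n.

p(n) = 2n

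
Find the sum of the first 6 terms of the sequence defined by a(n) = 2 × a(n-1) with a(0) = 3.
Computing the sequence terms: 3, 6, 12, 24, 48, 96
Adding these values together:

189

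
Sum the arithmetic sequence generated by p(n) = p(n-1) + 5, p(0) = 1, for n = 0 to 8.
Computing the sequence terms: 1, 6, 11, 16, 21, 26, 31, 36, 41
Adding these values together:

189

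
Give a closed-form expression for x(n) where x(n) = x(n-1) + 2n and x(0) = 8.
Recurrence: x(n) = x(n-1) + 2n, initial: x(0) = 8.
Telescoping: x(n) = x(0) + 2·Σᵢ₌₁ⁿ i = 8 + 2·n(n+1)/2.

x(n) = 2·n(n+1)/2 + 8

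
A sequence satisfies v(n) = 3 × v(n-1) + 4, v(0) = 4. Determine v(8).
Computing step by step:
v(0) = 4
v(1) = 3 × 4 + 4 = 16
v(2) = 3 × 16 + 4 = 52
v(3) = 3 × 52 + 4 = 160
v(4) = 3 × 160 + 4 = 484
v(5) = 3 × 484 + 4 = 1456
v(6) = 3 × 1456 + 4 = 4372
v(7) = 3 × 4372 + 4 = 13120
v(8) = 3 × 13120 + 4 = 39364

39364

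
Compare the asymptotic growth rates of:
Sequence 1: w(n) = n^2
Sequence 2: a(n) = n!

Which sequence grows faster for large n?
Comparing growth rates:
Growth-rate hierarchy: log n ≺ any polynomial ≺ any exponential cⁿ (c>1) ≺ n! ≺ nⁿ.
factorial dominates polynomial degree 2 asymptotically.

a(n) grows faster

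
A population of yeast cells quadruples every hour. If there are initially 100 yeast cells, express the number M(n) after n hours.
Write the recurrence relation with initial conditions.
Each hour multiplies the count by 4, so the count after n hours depends only on the count after n-1 hours: M(n) = 4 × M(n-1). The starting count gives M(0) = 100.
Unrolling n times gives the closed form M(n) = 100 × 4ⁿ.

M(n) = 4 × M(n-1), M(0) = 100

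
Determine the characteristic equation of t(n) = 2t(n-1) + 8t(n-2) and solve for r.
Substitute t(n) = rⁿ and divide through by rⁿ⁻²: r² - 2r - 8 = 0
Factor: (r + 2)(r - 4) = 0, so r = -2, 4.
General solution: t(n) = A·(-2)ⁿ + B·4ⁿ

Characteristic: r² - 2r - 8 = 0, Roots: r = -2, 4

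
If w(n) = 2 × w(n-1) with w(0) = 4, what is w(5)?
Computing step by step:
w(0) = 4
w(1) = 2 × 4 = 8
w(2) = 2 × 8 = 16
w(3) = 2 × 16 = 32
w(4) = 2 × 32 = 64
w(5) = 2 × 64 = 128

128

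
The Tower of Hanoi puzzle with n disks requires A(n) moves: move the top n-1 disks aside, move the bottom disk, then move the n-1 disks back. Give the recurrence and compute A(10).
Moving n disks = move the top n-1 disks aside (A(n-1) moves) + move the largest disk (1 move) + move the n-1 disks back on top (A(n-1) moves), so A(n) = 2A(n-1) + 1, with A(1) = 1 (a single disk takes one move).
First terms: 1, 3, 7, 15, 31, 63, … — each is one less than a power of 2. Indeed A(n) + 1 = 2(A(n-1) + 1) with A(1) + 1 = 2, so A(n) + 1 = 2ⁿ and A(n) = 2ⁿ - 1.
Hence A(10) = 2^10 - 1 = 1024 - 1 = 1023.

A(n) = 2A(n-1) + 1, A(1) = 1; A(10) = 1023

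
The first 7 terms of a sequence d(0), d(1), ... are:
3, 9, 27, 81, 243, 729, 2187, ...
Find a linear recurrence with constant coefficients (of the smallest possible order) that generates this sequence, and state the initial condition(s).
Look for the lowest-order linear relation among consecutive terms.
Observation: each term is 3× the previous.
Check at n=2: 3·9 = 27. ✓

d(n) = 3 × d(n-1), d(0) = 3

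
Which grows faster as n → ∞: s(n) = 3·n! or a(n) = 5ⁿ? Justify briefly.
Comparing growth rates:
Growth-rate hierarchy: log n ≺ any polynomial ≺ any exponential cⁿ (c>1) ≺ n! ≺ nⁿ.
factorial dominates exponential base 5 asymptotically.

s(n) grows faster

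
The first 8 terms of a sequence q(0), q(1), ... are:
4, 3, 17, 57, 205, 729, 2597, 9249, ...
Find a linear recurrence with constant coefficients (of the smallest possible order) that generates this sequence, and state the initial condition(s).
Look for the lowest-order linear relation among consecutive terms.
Observation: q(n) - 3·q(n-1) - (2)·q(n-2) = 0 holds for the shown terms, and no order-1 relation q(n) = α·q(n-1) + β fits.
Check at n=3: 3·17 + (2)·3 = 57. ✓

q(n) = 3q(n-1) + 2q(n-2), q(0) = 4, q(1) = 3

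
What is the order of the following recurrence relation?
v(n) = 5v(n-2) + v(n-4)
The order is the largest lag k for which v(n-k) appears. Here the deepest term is v(n-4), so the order is 4.

Order 4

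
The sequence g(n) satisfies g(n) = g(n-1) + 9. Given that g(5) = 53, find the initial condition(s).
g(5) = g(0) + 5·9, so g(0) = 53 - 45 = 8.

g(0) = 8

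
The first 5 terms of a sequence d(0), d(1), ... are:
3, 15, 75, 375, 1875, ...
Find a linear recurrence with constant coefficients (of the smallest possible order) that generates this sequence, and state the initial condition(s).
Look for the lowest-order linear relation among consecutive terms.
Observation: each term is 5× the previous.
Check at n=2: 5·15 = 75. ✓

d(n) = 5 × d(n-1), d(0) = 3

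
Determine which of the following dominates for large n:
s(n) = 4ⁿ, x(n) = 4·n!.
Comparing growth rates:
Growth-rate hierarchy: log n ≺ any polynomial ≺ any exponential cⁿ (c>1) ≺ n! ≺ nⁿ.
factorial dominates exponential base 4 asymptotically.

x(n) grows faster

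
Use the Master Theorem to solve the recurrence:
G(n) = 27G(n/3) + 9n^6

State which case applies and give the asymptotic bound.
Master Theorem template: G(n) = a·G(n/b) + f(n).
Here: a=27, b=3, f(n)=9n^6
Compute log_b(a) = log_3(27) = 3.
f(n) = 9n^6 = Ω(n^(3+ε)) with ε = 3, and the regularity condition holds (a·f(n/b) = (a/b^6)·f(n) with a/b^6 = 3^-3 < 1). Case 3: G(n) = Θ(f(n)) = Θ(n^6).

Case 3: G(n) = Θ(n^6)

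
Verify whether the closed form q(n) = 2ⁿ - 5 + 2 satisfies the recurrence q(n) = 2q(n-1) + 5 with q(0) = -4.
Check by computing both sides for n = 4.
From the recurrence with q(0) = -4:
  q(0) = -4, q(1) = -3, q(2) = -1, q(3) = 3, q(4) = 11
  so the recurrence gives q(4) = 11.
From the proposed closed form q(n) = 2ⁿ - 5 + 2:
  q(4) = 13.
The recurrence gives 11 but the closed form gives 13, so the closed form does not satisfy the recurrence.

No, the closed form is incorrect.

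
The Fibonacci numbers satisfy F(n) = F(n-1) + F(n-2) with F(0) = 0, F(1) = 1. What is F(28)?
Computing the sequence terms:
0, 1, 1, 2, 3, 5, 8, 13, 21, 34, 55, 89, 144, 233, 377, 610, 987, 1597, 2584, 4181, 6765, 10946, 17711, 28657, 46368, 75025, 121393, 196418, 317811

317811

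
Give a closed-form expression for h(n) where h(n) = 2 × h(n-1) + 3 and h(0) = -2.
Recurrence: h(n) = 2 × h(n-1) + 3, initial: h(0) = -2.
Try h(n) = A·2ⁿ + C. Substituting: A·2ⁿ + C = 2(A·2ⁿ⁻¹ + C) + 3 = A·2ⁿ + 2C + 3, so C = 2C + 3, giving C = -3. Then h(0) = A - 3 = -2 gives A = 1.

h(n) = 2ⁿ - 3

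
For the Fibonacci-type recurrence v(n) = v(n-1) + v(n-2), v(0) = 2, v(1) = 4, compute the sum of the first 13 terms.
Computing the sequence terms: 2, 4, 6, 10, 16, 26, 42, 68, 110, 178, 288, 466, 754
Adding these values together:

1970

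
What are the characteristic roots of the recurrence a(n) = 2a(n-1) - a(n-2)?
Substitute a(n) = rⁿ and divide through by rⁿ⁻²: r² - 2r + 1 = 0
Factor: (r - 1)² = 0, so r = 1 (double root).
General solution: a(n) = (A + Bn)·1ⁿ

Characteristic: r² - 2r + 1 = 0, Roots: r = 1 (double root)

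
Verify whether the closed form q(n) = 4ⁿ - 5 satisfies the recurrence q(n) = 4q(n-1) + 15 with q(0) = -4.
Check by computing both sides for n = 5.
From the recurrence with q(0) = -4:
  q(0) = -4, q(1) = -1, q(2) = 11, q(3) = 59, q(4) = 251, q(5) = 1019
  so the recurrence gives q(5) = 1019.
From the proposed closed form q(n) = 4ⁿ - 5:
  q(5) = 1019.
Both sides give 1019 at n = 5, and the initial condition(s) match, so the closed form is consistent.

Yes, the closed form is correct.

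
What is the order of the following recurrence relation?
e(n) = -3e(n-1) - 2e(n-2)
The order is the largest lag k for which e(n-k) appears. Here the deepest term is e(n-2), so the order is 2.

Order 2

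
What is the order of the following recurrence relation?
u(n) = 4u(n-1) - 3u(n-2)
The order is the largest lag k for which u(n-k) appears. Here the deepest term is u(n-2), so the order is 2.

Order 2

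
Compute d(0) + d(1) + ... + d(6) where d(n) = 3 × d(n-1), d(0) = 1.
Computing the sequence terms: 1, 3, 9, 27, 81, 243, 729
Adding these values together:

1093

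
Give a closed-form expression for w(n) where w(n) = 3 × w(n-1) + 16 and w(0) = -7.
Recurrence: w(n) = 3 × w(n-1) + 16, initial: w(0) = -7.
Try w(n) = A·3ⁿ + C. Substituting: A·3ⁿ + C = 3(A·3ⁿ⁻¹ + C) + 16 = A·3ⁿ + 3C + 16, so C = 3C + 16, giving C = -8. Then w(0) = A - 8 = -7 gives A = 1.

w(n) = 3ⁿ - 8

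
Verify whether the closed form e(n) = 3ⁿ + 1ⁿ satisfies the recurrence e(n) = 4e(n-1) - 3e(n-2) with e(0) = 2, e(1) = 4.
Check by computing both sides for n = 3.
From the recurrence with e(0) = 2, e(1) = 4:
  e(0) = 2, e(1) = 4, e(2) = 10, e(3) = 28
  so the recurrence gives e(3) = 28.
From the proposed closed form e(n) = 3ⁿ + 1ⁿ:
  e(3) = 28.
Both sides give 28 at n = 3, and the initial condition(s) match, so the closed form is consistent.

Yes, the closed form is correct.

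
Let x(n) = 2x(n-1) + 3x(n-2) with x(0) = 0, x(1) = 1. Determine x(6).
Computing the sequence terms:
0, 1, 2, 7, 20, 61, 182

182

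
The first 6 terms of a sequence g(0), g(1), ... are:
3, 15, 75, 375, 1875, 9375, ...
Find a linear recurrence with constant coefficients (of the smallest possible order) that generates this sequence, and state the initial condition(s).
Look for the lowest-order linear relation among consecutive terms.
Observation: each term is 5× the previous.
Check at n=2: 5·15 = 75. ✓

g(n) = 5 × g(n-1), g(0) = 3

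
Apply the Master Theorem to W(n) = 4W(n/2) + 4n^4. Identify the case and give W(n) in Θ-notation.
Master Theorem template: W(n) = a·W(n/b) + f(n).
Here: a=4, b=2, f(n)=4n^4
Compute log_b(a) = log_2(4) = 2.
f(n) = 4n^4 = Ω(n^(2+ε)) with ε = 2, and the regularity condition holds (a·f(n/b) = (a/b^4)·f(n) with a/b^4 = 2^-2 < 1). Case 3: W(n) = Θ(f(n)) = Θ(n^4).

Case 3: W(n) = Θ(n^4)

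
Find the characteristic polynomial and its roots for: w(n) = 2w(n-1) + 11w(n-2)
Substitute w(n) = rⁿ and divide through by rⁿ⁻²: r² - 2r - 11 = 0
Discriminant: 2² + 4·11 = 48, not a perfect square, so by the quadratic formula r = (2 ± √48)/2.
General solution: w(n) = A·r₁ⁿ + B·r₂ⁿ where r₁,r₂ = (2 ± √48)/2

Characteristic: r² - 2r - 11 = 0, Roots: r = (2 ± √48)/2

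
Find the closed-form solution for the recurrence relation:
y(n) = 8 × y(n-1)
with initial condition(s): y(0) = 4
Recurrence: y(n) = 8 × y(n-1), initial: y(0) = 4.
Each term is 8 times the previous, so this is geometric with ratio 8. After n steps: y(n) = y(0)·8ⁿ = 4·8ⁿ.

y(n) = 4·8ⁿ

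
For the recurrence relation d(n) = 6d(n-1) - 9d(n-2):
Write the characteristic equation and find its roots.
Substitute d(n) = rⁿ and divide through by rⁿ⁻²: r² - 6r + 9 = 0
Factor: (r - 3)² = 0, so r = 3 (double root).
General solution: d(n) = (A + Bn)·3ⁿ

Characteristic: r² - 6r + 9 = 0, Roots: r = 3 (double root)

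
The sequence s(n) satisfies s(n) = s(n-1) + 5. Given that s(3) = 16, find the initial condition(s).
s(3) = s(0) + 3·5, so s(0) = 16 - 15 = 1.

s(0) = 1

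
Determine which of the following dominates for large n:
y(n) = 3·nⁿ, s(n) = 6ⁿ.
Comparing growth rates:
Growth-rate hierarchy: log n ≺ any polynomial ≺ any exponential cⁿ (c>1) ≺ n! ≺ nⁿ.
super-exponential nⁿ dominates exponential base 6 asymptotically.

y(n) grows faster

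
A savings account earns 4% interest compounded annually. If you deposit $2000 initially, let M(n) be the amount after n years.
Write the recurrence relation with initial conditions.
Each year the balance grows by 4%, i.e. is multiplied by 1 + 4/100 = 1.04, so M(n) = 1.04 × M(n-1). The initial deposit gives M(0) = 2000.
Unrolling gives the closed form M(n) = 2000 × (1.04)ⁿ.

M(n) = 1.04 × M(n-1), M(0) = 2000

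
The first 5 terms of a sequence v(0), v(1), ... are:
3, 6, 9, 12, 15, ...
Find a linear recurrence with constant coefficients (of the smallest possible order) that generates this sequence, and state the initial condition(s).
Look for the lowest-order linear relation among consecutive terms.
Observation: consecutive differences are constant (= 3).
Check at n=2: 1·6 + 3 = 9. ✓

v(n) = v(n-1) + 3, v(0) = 3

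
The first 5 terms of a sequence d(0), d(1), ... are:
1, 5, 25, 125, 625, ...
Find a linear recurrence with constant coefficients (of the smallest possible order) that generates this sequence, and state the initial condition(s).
Look for the lowest-order linear relation among consecutive terms.
Observation: each term is 5× the previous.
Check at n=2: 5·5 = 25. ✓

d(n) = 5 × d(n-1), d(0) = 1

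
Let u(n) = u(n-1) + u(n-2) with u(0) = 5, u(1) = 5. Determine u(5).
Computing the sequence terms:
5, 5, 10, 15, 25, 40

40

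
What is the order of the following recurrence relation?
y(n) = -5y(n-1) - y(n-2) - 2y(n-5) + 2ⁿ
The order is the largest lag k for which y(n-k) appears. Here the deepest term is y(n-5) (the 2ⁿ term is non-homogeneous and does not affect the order), so the order is 5.

Order 5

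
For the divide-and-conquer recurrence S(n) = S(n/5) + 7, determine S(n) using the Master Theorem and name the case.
Master Theorem template: S(n) = a·S(n/b) + f(n).
Here: a=1, b=5, f(n)=7
Compute log_b(a) = log_5(1) = 0.
f(n) = 7 = Θ(1). Case 2: S(n) = Θ(log n).

Case 2: S(n) = Θ(log n)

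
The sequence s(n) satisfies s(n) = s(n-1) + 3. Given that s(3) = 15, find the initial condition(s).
s(3) = s(0) + 3·3, so s(0) = 15 - 9 = 6.

s(0) = 6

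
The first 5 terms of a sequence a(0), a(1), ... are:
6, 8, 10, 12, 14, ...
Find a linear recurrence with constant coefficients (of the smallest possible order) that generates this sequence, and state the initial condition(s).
Look for the lowest-order linear relation among consecutive terms.
Observation: consecutive differences are constant (= 2).
Check at n=2: 1·8 + 2 = 10. ✓

a(n) = a(n-1) + 2, a(0) = 6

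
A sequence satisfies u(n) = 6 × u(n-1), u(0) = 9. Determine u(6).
Computing step by step:
u(0) = 9
u(1) = 6 × 9 = 54
u(2) = 6 × 54 = 324
u(3) = 6 × 324 = 1944
u(4) = 6 × 1944 = 11664
u(5) = 6 × 11664 = 69984
u(6) = 6 × 69984 = 419904

419904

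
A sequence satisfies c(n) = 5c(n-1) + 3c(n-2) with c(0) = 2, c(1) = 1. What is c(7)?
Computing the sequence terms:
2, 1, 11, 58, 323, 1789, 9914, 54937

54937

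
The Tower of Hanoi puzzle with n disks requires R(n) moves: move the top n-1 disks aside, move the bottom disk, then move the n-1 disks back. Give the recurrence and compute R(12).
Moving n disks = move the top n-1 disks aside (R(n-1) moves) + move the largest disk (1 move) + move the n-1 disks back on top (R(n-1) moves), so R(n) = 2R(n-1) + 1, with R(1) = 1 (a single disk takes one move).
First terms: 1, 3, 7, 15, 31, 63, … — each is one less than a power of 2. Indeed R(n) + 1 = 2(R(n-1) + 1) with R(1) + 1 = 2, so R(n) + 1 = 2ⁿ and R(n) = 2ⁿ - 1.
Hence R(12) = 2^12 - 1 = 4096 - 1 = 4095.

R(n) = 2R(n-1) + 1, R(1) = 1; R(12) = 4095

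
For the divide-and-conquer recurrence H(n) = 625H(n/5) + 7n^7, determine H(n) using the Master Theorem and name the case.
Master Theorem template: H(n) = a·H(n/b) + f(n).
Here: a=625, b=5, f(n)=7n^7
Compute log_b(a) = log_5(625) = 4.
f(n) = 7n^7 = Ω(n^(4+ε)) with ε = 3, and the regularity condition holds (a·f(n/b) = (a/b^7)·f(n) with a/b^7 = 5^-3 < 1). Case 3: H(n) = Θ(f(n)) = Θ(n^7).

Case 3: H(n) = Θ(n^7)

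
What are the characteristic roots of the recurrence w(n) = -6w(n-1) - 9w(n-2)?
Substitute w(n) = rⁿ and divide through by rⁿ⁻²: r² + 6r + 9 = 0
Factor: (r + 3)² = 0, so r = -3 (double root).
General solution: w(n) = (A + Bn)·(-3)ⁿ

Characteristic: r² + 6r + 9 = 0, Roots: r = -3 (double root)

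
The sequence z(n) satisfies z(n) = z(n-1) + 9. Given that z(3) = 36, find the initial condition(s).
z(3) = z(0) + 3·9, so z(0) = 36 - 27 = 9.

z(0) = 9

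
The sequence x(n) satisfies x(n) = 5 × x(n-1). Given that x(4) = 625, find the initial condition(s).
In general x(n) = 5ⁿ · x(0). At n = 4: x(0) = x(4) / 5^4 = 625 / 625 = 1.

x(0) = 1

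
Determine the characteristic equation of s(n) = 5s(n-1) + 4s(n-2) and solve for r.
Substitute s(n) = rⁿ and divide through by rⁿ⁻²: r² - 5r - 4 = 0
Discriminant: 5² + 4·4 = 41, not a perfect square, so by the quadratic formula r = (5 ± √41)/2.
General solution: s(n) = A·r₁ⁿ + B·r₂ⁿ where r₁,r₂ = (5 ± √41)/2

Characteristic: r² - 5r - 4 = 0, Roots: r = (5 ± √41)/2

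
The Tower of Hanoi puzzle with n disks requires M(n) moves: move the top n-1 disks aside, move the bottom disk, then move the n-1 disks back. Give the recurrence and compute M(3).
Moving n disks = move the top n-1 disks aside (M(n-1) moves) + move the largest disk (1 move) + move the n-1 disks back on top (M(n-1) moves), so M(n) = 2M(n-1) + 1, with M(1) = 1 (a single disk takes one move).
First terms: 1, 3, 7, … — each is one less than a power of 2. Indeed M(n) + 1 = 2(M(n-1) + 1) with M(1) + 1 = 2, so M(n) + 1 = 2ⁿ and M(n) = 2ⁿ - 1.
Hence M(3) = 2^3 - 1 = 8 - 1 = 7.

M(n) = 2M(n-1) + 1, M(1) = 1; M(3) = 7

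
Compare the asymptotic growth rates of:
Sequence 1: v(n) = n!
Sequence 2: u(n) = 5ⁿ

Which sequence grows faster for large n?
Comparing growth rates:
Growth-rate hierarchy: log n ≺ any polynomial ≺ any exponential cⁿ (c>1) ≺ n! ≺ nⁿ.
factorial dominates exponential base 5 asymptotically.

v(n) grows faster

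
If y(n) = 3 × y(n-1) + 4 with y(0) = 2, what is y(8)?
Computing step by step:
y(0) = 2
y(1) = 3 × 2 + 4 = 10
y(2) = 3 × 10 + 4 = 34
y(3) = 3 × 34 + 4 = 106
y(4) = 3 × 106 + 4 = 322
y(5) = 3 × 322 + 4 = 970
y(6) = 3 × 970 + 4 = 2914
y(7) = 3 × 2914 + 4 = 8746
y(8) = 3 × 8746 + 4 = 26242

26242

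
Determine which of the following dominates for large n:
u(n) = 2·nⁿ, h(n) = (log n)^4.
Comparing growth rates:
Growth-rate hierarchy: log n ≺ any polynomial ≺ any exponential cⁿ (c>1) ≺ n! ≺ nⁿ.
super-exponential nⁿ dominates polylogarithmic (log n)^4 asymptotically.

u(n) grows faster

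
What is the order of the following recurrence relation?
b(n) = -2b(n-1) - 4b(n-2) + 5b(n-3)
The order is the largest lag k for which b(n-k) appears. Here the deepest term is b(n-3), so the order is 3.

Order 3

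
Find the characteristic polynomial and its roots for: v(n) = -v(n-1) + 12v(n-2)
Substitute v(n) = rⁿ and divide through by rⁿ⁻²: r² + r - 12 = 0
Factor: (r - 3)(r + 4) = 0, so r = 3, -4.
General solution: v(n) = A·3ⁿ + B·(-4)ⁿ

Characteristic: r² + r - 12 = 0, Roots: r = 3, -4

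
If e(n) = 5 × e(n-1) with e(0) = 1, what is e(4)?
Computing step by step:
e(0) = 1
e(1) = 5 × 1 = 5
e(2) = 5 × 5 = 25
e(3) = 5 × 25 = 125
e(4) = 5 × 125 = 625

625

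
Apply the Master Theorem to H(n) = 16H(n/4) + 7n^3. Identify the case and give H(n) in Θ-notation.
Master Theorem template: H(n) = a·H(n/b) + f(n).
Here: a=16, b=4, f(n)=7n^3
Compute log_b(a) = log_4(16) = 2.
f(n) = 7n^3 = Ω(n^(2+ε)) with ε = 1, and the regularity condition holds (a·f(n/b) = (a/b^3)·f(n) with a/b^3 = 4^-1 < 1). Case 3: H(n) = Θ(f(n)) = Θ(n^3).

Case 3: H(n) = Θ(n^3)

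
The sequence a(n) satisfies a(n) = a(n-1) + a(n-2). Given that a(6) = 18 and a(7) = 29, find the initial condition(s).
Work backwards using a(k) = a(k+2) - a(k+1):
a(5) = a(7) - a(6) = 29 - 18 = 11
a(4) = a(6) - a(5) = 18 - 11 = 7
a(3) = a(5) - a(4) = 11 - 7 = 4
a(2) = a(4) - a(3) = 7 - 4 = 3
a(1) = a(3) - a(2) = 4 - 3 = 1
a(0) = a(2) - a(1) = 3 - 1 = 2

a(0) = 2, a(1) = 1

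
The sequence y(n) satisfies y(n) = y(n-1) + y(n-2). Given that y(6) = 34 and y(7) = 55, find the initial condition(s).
Work backwards using y(k) = y(k+2) - y(k+1):
y(5) = y(7) - y(6) = 55 - 34 = 21
y(4) = y(6) - y(5) = 34 - 21 = 13
y(3) = y(5) - y(4) = 21 - 13 = 8
y(2) = y(4) - y(3) = 13 - 8 = 5
y(1) = y(3) - y(2) = 8 - 5 = 3
y(0) = y(2) - y(1) = 5 - 3 = 2

y(0) = 2, y(1) = 3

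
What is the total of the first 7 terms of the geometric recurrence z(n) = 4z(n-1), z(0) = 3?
Computing the sequence terms: 3, 12, 48, 192, 768, 3072, 12288
Adding these values together:

16383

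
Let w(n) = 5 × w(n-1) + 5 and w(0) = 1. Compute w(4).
Computing step by step:
w(0) = 1
w(1) = 5 × 1 + 5 = 10
w(2) = 5 × 10 + 5 = 55
w(3) = 5 × 55 + 5 = 280
w(4) = 5 × 280 + 5 = 1405

1405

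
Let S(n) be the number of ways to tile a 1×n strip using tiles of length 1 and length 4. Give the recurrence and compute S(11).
Condition on the last tile: it has length 1 (leaving a 1×(n-1) strip) or length 4 (leaving a 1×(n-4) strip), so S(n) = S(n-1) + S(n-4) (order-4 linear recurrence).
For 0 ≤ i < 4 only unit tiles fit, so S(i) = 1.
Iterating the recurrence: S(4) = 2, S(5) = 3, S(6) = 4, S(7) = 5, S(8) = 7, S(9) = 10, S(10) = 14, S(11) = 19.

S(n) = S(n-1) + S(n-4), with S(i) = 1 for 0 ≤ i < 4; S(11) = 19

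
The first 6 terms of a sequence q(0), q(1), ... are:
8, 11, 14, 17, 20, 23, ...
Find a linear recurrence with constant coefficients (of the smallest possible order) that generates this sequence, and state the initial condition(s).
Look for the lowest-order linear relation among consecutive terms.
Observation: consecutive differences are constant (= 3).
Check at n=2: 1·11 + 3 = 14. ✓

q(n) = q(n-1) + 3, q(0) = 8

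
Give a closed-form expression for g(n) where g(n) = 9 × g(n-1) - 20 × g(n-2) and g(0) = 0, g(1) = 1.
Recurrence: g(n) = 9 × g(n-1) - 20 × g(n-2), initial: g(0) = 0, g(1) = 1.
Characteristic equation: r² - 9r + 20 = 0, which factors as (r - 5)(r - 4) = 0, so r = 5, 4. General solution g(n) = A·5ⁿ + B·4ⁿ. From g(0) = 0: A + B = 0. From g(1) = 1: 5A + 4B = 1. Solving gives A = 1, B = -1.

g(n) = 5ⁿ - 4ⁿ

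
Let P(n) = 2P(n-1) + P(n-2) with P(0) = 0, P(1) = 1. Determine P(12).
Computing the sequence terms:
0, 1, 2, 5, 12, 29, 70, 169, 408, 985, 2378, 5741, 13860

13860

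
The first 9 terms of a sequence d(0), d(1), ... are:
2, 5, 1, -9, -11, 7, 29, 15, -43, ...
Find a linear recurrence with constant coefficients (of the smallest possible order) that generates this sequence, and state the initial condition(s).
Look for the lowest-order linear relation among consecutive terms.
Observation: d(n) - 1·d(n-1) - (-2)·d(n-2) = 0 holds for the shown terms, and no order-1 relation d(n) = α·d(n-1) + β fits.
Check at n=3: 1·1 + (-2)·5 = -9. ✓

d(n) = d(n-1) - 2d(n-2), d(0) = 2, d(1) = 5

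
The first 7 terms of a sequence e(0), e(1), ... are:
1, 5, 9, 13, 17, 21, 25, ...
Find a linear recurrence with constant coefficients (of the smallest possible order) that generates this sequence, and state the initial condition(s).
Look for the lowest-order linear relation among consecutive terms.
Observation: consecutive differences are constant (= 4).
Check at n=2: 1·5 + 4 = 9. ✓

e(n) = e(n-1) + 4, e(0) = 1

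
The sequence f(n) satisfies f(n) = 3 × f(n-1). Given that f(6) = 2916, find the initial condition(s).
In general f(n) = 3ⁿ · f(0). At n = 6: f(0) = f(6) / 3^6 = 2916 / 729 = 4.

f(0) = 4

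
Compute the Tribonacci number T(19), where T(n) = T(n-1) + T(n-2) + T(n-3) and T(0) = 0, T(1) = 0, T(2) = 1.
Computing the sequence terms:
0, 0, 1, 1, 2, 4, 7, 13, 24, 44, 81, 149, 274, 504, 927, 1705, 3136, 5768, 10609, 19513

19513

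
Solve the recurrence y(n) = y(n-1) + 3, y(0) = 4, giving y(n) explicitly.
Recurrence: y(n) = y(n-1) + 3, initial: y(0) = 4.
Each step adds 3, so y(n) = y(0) + 3n = 3n + 4.

y(n) = 3n + 4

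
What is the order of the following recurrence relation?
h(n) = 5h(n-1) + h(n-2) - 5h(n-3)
The order is the largest lag k for which h(n-k) appears. Here the deepest term is h(n-3), so the order is 3.

Order 3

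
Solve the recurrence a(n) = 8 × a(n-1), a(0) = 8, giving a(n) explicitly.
Recurrence: a(n) = 8 × a(n-1), initial: a(0) = 8.
Each term is 8 times the previous, so this is geometric with ratio 8. After n steps: a(n) = a(0)·8ⁿ = 8·8ⁿ.

a(n) = 8·8ⁿ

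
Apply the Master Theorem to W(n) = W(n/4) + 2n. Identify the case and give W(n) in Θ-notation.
Master Theorem template: W(n) = a·W(n/b) + f(n).
Here: a=1, b=4, f(n)=2n
Compute log_b(a) = log_4(1) = 0.
f(n) = 2n = Ω(n^(0+ε)) with ε = 1, and the regularity condition holds (a·f(n/b) = (a/b^1)·f(n) with a/b^1 = 4^-1 < 1). Case 3: W(n) = Θ(f(n)) = Θ(n).

Case 3: W(n) = Θ(n)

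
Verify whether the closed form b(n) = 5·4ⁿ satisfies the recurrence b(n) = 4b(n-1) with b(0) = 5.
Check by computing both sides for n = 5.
From the recurrence with b(0) = 5:
  b(0) = 5, b(1) = 20, b(2) = 80, b(3) = 320, b(4) = 1280, b(5) = 5120
  so the recurrence gives b(5) = 5120.
From the proposed closed form b(n) = 5·4ⁿ:
  b(5) = 5120.
Both sides give 5120 at n = 5, and the initial condition(s) match, so the closed form is consistent.

Yes, the closed form is correct.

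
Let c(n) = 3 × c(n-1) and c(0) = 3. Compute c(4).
Computing step by step:
c(0) = 3
c(1) = 3 × 3 = 9
c(2) = 3 × 9 = 27
c(3) = 3 × 27 = 81
c(4) = 3 × 81 = 243

243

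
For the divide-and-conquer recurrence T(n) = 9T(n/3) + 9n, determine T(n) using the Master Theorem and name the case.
Master Theorem template: T(n) = a·T(n/b) + f(n).
Here: a=9, b=3, f(n)=9n
Compute log_b(a) = log_3(9) = 2.
f(n) = 9n = O(n^(2-ε)) with ε = 1. Case 1: T(n) = Θ(n^log_b(a)) = Θ(n^2).

Case 1: T(n) = Θ(n^2)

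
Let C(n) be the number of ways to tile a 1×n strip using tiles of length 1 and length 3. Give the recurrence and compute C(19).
Condition on the last tile: it has length 1 (leaving a 1×(n-1) strip) or length 3 (leaving a 1×(n-3) strip), so C(n) = C(n-1) + C(n-3) (order-3 linear recurrence).
For 0 ≤ i < 3 only unit tiles fit, so C(i) = 1.
Iterating the recurrence: C(3) = 2, C(4) = 3, C(5) = 4, C(6) = 6, C(7) = 9, C(8) = 13, C(9) = 19, C(10) = 28, C(11) = 41, C(12) = 60, C(13) = 88, C(14) = 129, C(15) = 189, C(16) = 277, C(17) = 406, C(18) = 595, C(19) = 872.

C(n) = C(n-1) + C(n-3), with C(i) = 1 for 0 ≤ i < 3; C(19) = 872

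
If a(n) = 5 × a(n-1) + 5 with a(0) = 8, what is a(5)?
Computing step by step:
a(0) = 8
a(1) = 5 × 8 + 5 = 45
a(2) = 5 × 45 + 5 = 230
a(3) = 5 × 230 + 5 = 1155
a(4) = 5 × 1155 + 5 = 5780
a(5) = 5 × 5780 + 5 = 28905

28905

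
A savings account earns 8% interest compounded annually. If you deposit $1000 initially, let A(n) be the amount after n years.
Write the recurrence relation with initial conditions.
Each year the balance grows by 8%, i.e. is multiplied by 1 + 8/100 = 1.08, so A(n) = 1.08 × A(n-1). The initial deposit gives A(0) = 1000.
Unrolling gives the closed form A(n) = 1000 × (1.08)ⁿ.

A(n) = 1.08 × A(n-1), A(0) = 1000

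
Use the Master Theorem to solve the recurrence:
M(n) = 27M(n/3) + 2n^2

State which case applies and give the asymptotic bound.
Master Theorem template: M(n) = a·M(n/b) + f(n).
Here: a=27, b=3, f(n)=2n^2
Compute log_b(a) = log_3(27) = 3.
f(n) = 2n^2 = O(n^(3-ε)) with ε = 1. Case 1: M(n) = Θ(n^log_b(a)) = Θ(n^3).

Case 1: M(n) = Θ(n^3)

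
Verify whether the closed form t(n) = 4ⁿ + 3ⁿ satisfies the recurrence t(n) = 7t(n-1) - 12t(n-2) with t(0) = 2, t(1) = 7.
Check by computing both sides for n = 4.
From the recurrence with t(0) = 2, t(1) = 7:
  t(0) = 2, t(1) = 7, t(2) = 25, t(3) = 91, t(4) = 337
  so the recurrence gives t(4) = 337.
From the proposed closed form t(n) = 4ⁿ + 3ⁿ:
  t(4) = 337.
Both sides give 337 at n = 4, and the initial condition(s) match, so the closed form is consistent.

Yes, the closed form is correct.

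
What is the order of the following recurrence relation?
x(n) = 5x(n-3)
The order is the largest lag k for which x(n-k) appears. Here the deepest term is x(n-3), so the order is 3.

Order 3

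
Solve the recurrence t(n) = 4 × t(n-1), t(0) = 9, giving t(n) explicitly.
Recurrence: t(n) = 4 × t(n-1), initial: t(0) = 9.
Each term is 4 times the previous, so this is geometric with ratio 4. After n steps: t(n) = t(0)·4ⁿ = 9·4ⁿ.

t(n) = 9·4ⁿ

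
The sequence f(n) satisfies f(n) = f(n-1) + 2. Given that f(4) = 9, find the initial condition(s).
f(4) = f(0) + 4·2, so f(0) = 9 - 8 = 1.

f(0) = 1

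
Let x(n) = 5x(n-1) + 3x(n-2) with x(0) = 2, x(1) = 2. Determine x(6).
Computing the sequence terms:
2, 2, 16, 86, 478, 2648, 14674

14674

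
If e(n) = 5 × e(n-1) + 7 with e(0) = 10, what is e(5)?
Computing step by step:
e(0) = 10
e(1) = 5 × 10 + 7 = 57
e(2) = 5 × 57 + 7 = 292
e(3) = 5 × 292 + 7 = 1467
e(4) = 5 × 1467 + 7 = 7342
e(5) = 5 × 7342 + 7 = 36717

36717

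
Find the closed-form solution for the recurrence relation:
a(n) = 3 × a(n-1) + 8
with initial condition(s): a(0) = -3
Recurrence: a(n) = 3 × a(n-1) + 8, initial: a(0) = -3.
Try a(n) = A·3ⁿ + C. Substituting: A·3ⁿ + C = 3(A·3ⁿ⁻¹ + C) + 8 = A·3ⁿ + 3C + 8, so C = 3C + 8, giving C = -4. Then a(0) = A - 4 = -3 gives A = 1.

a(n) = 3ⁿ - 4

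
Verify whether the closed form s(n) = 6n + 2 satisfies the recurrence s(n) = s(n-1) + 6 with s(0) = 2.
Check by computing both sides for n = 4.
From the recurrence with s(0) = 2:
  s(0) = 2, s(1) = 8, s(2) = 14, s(3) = 20, s(4) = 26
  so the recurrence gives s(4) = 26.
From the proposed closed form s(n) = 6n + 2:
  s(4) = 26.
Both sides give 26 at n = 4, and the initial condition(s) match, so the closed form is consistent.

Yes, the closed form is correct.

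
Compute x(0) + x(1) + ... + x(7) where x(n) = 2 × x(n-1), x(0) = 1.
Computing the sequence terms: 1, 2, 4, 8, 16, 32, 64, 128
Adding these values together:

255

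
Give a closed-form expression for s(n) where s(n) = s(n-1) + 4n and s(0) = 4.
Recurrence: s(n) = s(n-1) + 4n, initial: s(0) = 4.
Telescoping: s(n) = s(0) + 4·Σᵢ₌₁ⁿ i = 4 + 4·n(n+1)/2.

s(n) = 4·n(n+1)/2 + 4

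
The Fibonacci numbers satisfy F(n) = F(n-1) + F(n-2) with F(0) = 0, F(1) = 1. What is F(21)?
Computing the sequence terms:
0, 1, 1, 2, 3, 5, 8, 13, 21, 34, 55, 89, 144, 233, 377, 610, 987, 1597, 2584, 4181, 6765, 10946

10946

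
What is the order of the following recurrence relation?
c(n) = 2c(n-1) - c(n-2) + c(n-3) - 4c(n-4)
The order is the largest lag k for which c(n-k) appears. Here the deepest term is c(n-4), so the order is 4.

Order 4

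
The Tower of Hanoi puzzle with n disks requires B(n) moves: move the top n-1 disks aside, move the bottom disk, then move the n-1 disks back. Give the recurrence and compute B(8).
Moving n disks = move the top n-1 disks aside (B(n-1) moves) + move the largest disk (1 move) + move the n-1 disks back on top (B(n-1) moves), so B(n) = 2B(n-1) + 1, with B(1) = 1 (a single disk takes one move).
First terms: 1, 3, 7, 15, 31, 63, … — each is one less than a power of 2. Indeed B(n) + 1 = 2(B(n-1) + 1) with B(1) + 1 = 2, so B(n) + 1 = 2ⁿ and B(n) = 2ⁿ - 1.
Hence B(8) = 2^8 - 1 = 256 - 1 = 255.

B(n) = 2B(n-1) + 1, B(1) = 1; B(8) = 255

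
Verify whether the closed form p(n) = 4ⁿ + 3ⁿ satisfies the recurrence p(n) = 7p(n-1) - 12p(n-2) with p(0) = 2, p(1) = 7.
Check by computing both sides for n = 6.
From the recurrence with p(0) = 2, p(1) = 7:
  p(0) = 2, p(1) = 7, p(2) = 25, p(3) = 91, p(4) = 337, p(5) = 1267, p(6) = 4825
  so the recurrence gives p(6) = 4825.
From the proposed closed form p(n) = 4ⁿ + 3ⁿ:
  p(6) = 4825.
Both sides give 4825 at n = 6, and the initial condition(s) match, so the closed form is consistent.

Yes, the closed form is correct.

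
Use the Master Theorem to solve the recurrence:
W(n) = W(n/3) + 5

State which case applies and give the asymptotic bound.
Master Theorem template: W(n) = a·W(n/b) + f(n).
Here: a=1, b=3, f(n)=5
Compute log_b(a) = log_3(1) = 0.
f(n) = 5 = Θ(1). Case 2: W(n) = Θ(log n).

Case 2: W(n) = Θ(log n)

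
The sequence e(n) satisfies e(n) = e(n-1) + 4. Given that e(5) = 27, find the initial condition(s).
e(5) = e(0) + 5·4, so e(0) = 27 - 20 = 7.

e(0) = 7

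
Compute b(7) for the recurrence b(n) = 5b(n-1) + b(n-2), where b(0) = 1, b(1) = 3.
Computing the sequence terms:
1, 3, 16, 83, 431, 2238, 11621, 60343

60343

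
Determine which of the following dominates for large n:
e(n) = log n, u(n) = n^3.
Comparing growth rates:
Growth-rate hierarchy: log n ≺ any polynomial ≺ any exponential cⁿ (c>1) ≺ n! ≺ nⁿ.
polynomial degree 3 dominates logarithmic asymptotically.

u(n) grows faster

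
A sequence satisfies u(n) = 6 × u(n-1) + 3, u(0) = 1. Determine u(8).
Computing step by step:
u(0) = 1
u(1) = 6 × 1 + 3 = 9
u(2) = 6 × 9 + 3 = 57
u(3) = 6 × 57 + 3 = 345
u(4) = 6 × 345 + 3 = 2073
u(5) = 6 × 2073 + 3 = 12441
u(6) = 6 × 12441 + 3 = 74649
u(7) = 6 × 74649 + 3 = 447897
u(8) = 6 × 447897 + 3 = 2687385

2687385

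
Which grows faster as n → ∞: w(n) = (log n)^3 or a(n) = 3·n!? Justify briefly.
Comparing growth rates:
Growth-rate hierarchy: log n ≺ any polynomial ≺ any exponential cⁿ (c>1) ≺ n! ≺ nⁿ.
factorial dominates polylogarithmic (log n)^3 asymptotically.

a(n) grows faster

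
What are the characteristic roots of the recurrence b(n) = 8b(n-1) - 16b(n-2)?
Substitute b(n) = rⁿ and divide through by rⁿ⁻²: r² - 8r + 16 = 0
Factor: (r - 4)² = 0, so r = 4 (double root).
General solution: b(n) = (A + Bn)·4ⁿ

Characteristic: r² - 8r + 16 = 0, Roots: r = 4 (double root)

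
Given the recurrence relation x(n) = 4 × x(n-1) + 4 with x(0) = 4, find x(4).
Computing step by step:
x(0) = 4
x(1) = 4 × 4 + 4 = 20
x(2) = 4 × 20 + 4 = 84
x(3) = 4 × 84 + 4 = 340
x(4) = 4 × 340 + 4 = 1364

1364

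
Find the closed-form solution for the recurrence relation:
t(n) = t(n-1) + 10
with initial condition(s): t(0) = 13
Recurrence: t(n) = t(n-1) + 10, initial: t(0) = 13.
Each step adds 10, so t(n) = t(0) + 10n = 10n + 13.

t(n) = 10n + 13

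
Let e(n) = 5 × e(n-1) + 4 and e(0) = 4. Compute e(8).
Computing step by step:
e(0) = 4
e(1) = 5 × 4 + 4 = 24
e(2) = 5 × 24 + 4 = 124
e(3) = 5 × 124 + 4 = 624
e(4) = 5 × 624 + 4 = 3124
e(5) = 5 × 3124 + 4 = 15624
e(6) = 5 × 15624 + 4 = 78124
e(7) = 5 × 78124 + 4 = 390624
e(8) = 5 × 390624 + 4 = 1953124

1953124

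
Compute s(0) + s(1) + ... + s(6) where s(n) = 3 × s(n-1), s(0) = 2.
Computing the sequence terms: 2, 6, 18, 54, 162, 486, 1458
Adding these values together:

2186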